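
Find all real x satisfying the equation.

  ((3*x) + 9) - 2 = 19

Step 1. [((3*x) + 9) - 2 = 19] -2 is outermost — add 2 both sides, so sub: (3*x) + 9 = 21.
Step 2. [(3*x) + 9 = 21] common factor 3 (LHS and 21) — divide through, so factor: x + 3 = 7.
Step 3. [x + 3 = 7] +3 is outermost — subtract 3 both sides. So sub: x = 4.

Answer: x ∈ {4}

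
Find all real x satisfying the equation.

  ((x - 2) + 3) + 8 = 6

Step 1. [((x - 2) + 3) + 8 = 6] the outer +8 inverts by subtracting 8, so sub: (x - 2) + 3 = -2.
Step 2. [(x - 2) + 3 = -2] 3 comes off first (subtract 3) ⇒ sub: x - 2 = -5.
Step 3. [x - 2 = -5] -2 is outermost — add 2 both sides, so sub: x = -3.

Answer: x ∈ {-3}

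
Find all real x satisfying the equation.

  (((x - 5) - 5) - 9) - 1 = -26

Step 1. [(((x - 5) - 5) - 9) - 1 = -26] 1 comes off first (add 1) ⇒ sub: ((x - 5) - 5) - 9 = -25.
Step 2. [((x - 5) - 5) - 9 = -25] 9 comes off first (add 9), so sub: (x - 5) - 5 = -16.
Step 3. [(x - 5) - 5 = -16] -5 is outermost — add 5 both sides. So sub: x - 5 = -11.
Step 4. [x - 5 = -11] add 5: x sits inside (… - 5) ⇒ sub: x = -6.

Answer: x ∈ {-6}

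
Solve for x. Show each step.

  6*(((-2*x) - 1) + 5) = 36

Step 1. [6*(((-2*x) - 1) + 5) = 36] leading coefficient 6: divide by 6 ⇒ div: ((-2*x) - 1) + 5 = 6.
Step 2. [((-2*x) - 1) + 5 = 6] the outer +5 inverts by subtracting 5. So sub: (-2*x) - 1 = 1.
Step 3. [(-2*x) - 1 = 1] add 1: x sits inside (… - 1) ⇒ sub: -2*x = 2.
Step 4. [-2*x = 2] -2·(inner) — divide through by -2 ⇒ div: x = -1.

Answer: x ∈ {-1}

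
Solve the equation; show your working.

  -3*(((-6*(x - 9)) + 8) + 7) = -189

Step 1. [-3*(((-6*(x - 9)) + 8) + 7) = -189] divide by the outer -3, so div: ((-6*(x - 9)) + 8) + 7 = 63.
Step 2. [((-6*(x - 9)) + 8) + 7 = 63] +7 is outermost — subtract 7 both sides. So sub: (-6*(x - 9)) + 8 = 56.
Step 3. [(-6*(x - 9)) + 8 = 56] +8 is outermost — subtract 8 both sides ⇒ sub: -6*(x - 9) = 48.
Step 4. [-6*(x - 9) = 48] divide by the outer -6. So div: x - 9 = -8.
Step 5. [x - 9 = -8] the outer -9 inverts by adding 9, so sub: x = 1.

Answer: x ∈ {1}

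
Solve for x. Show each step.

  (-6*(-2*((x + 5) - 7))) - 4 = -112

Step 1. [(-6*(-2*((x + 5) - 7))) - 4 = -112] peel the -4: add 4 from each side. So sub: -6*(-2*((x + 5) - 7)) = -108.
Step 2. [-6*(-2*((x + 5) - 7)) = -108] leading coefficient -6: divide by -6 ⇒ div: -2*((x + 5) - 7) = 18.
Step 3. [-2*((x + 5) - 7) = 18] -2 out front; divide by -2 ⇒ div: (x + 5) - 7 = -9.
Step 4. [(x + 5) - 7 = -9] peel the -7: add 7 from each side. So sub: x + 5 = -2.
Step 5. [x + 5 = -2] subtract 5: x sits inside (… + 5), so sub: x = -7.

Answer: x ∈ {-7}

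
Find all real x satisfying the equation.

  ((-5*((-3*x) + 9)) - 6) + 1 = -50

Step 1. [((-5*((-3*x) + 9)) - 6) + 1 = -50] 1 comes off first (subtract 1), so sub: (-5*((-3*x) + 9)) - 6 = -51.
Step 2. [(-5*((-3*x) + 9)) - 6 = -51] peel the -6: add 6 from each side, so sub: -5*((-3*x) + 9) = -45.
Step 3. [-5*((-3*x) + 9) = -45] divide by the outer -5, so div: (-3*x) + 9 = 9.
Step 4. [(-3*x) + 9 = 9] -3 divides every term; factor it out, so factor: x - 3 = -3.
Step 5. [x - 3 = -3] peel the -3: add 3 from each side ⇒ sub: x = 0.

Answer: x ∈ {0}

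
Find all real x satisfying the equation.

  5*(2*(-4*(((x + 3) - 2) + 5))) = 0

Step 1. [5*(2*(-4*(((x + 3) - 2) + 5))) = 0] divide by the outer 5. So div: 2*(-4*(((x + 3) - 2) + 5)) = 0.
Step 2. [2*(-4*(((x + 3) - 2) + 5)) = 0] 2·(inner) — divide through by 2. So div: -4*(((x + 3) - 2) + 5) = 0.
Step 3. [-4*(((x + 3) - 2) + 5) = 0] divide by the outer -4. So div: ((x + 3) - 2) + 5 = 0.
Step 4. [((x + 3) - 2) + 5 = 0] peel the +5: subtract 5 from each side, so sub: (x + 3) - 2 = -5.
Step 5. [(x + 3) - 2 = -5] the outer -2 inverts by adding 2. So sub: x + 3 = -3.
Step 6. [x + 3 = -3] +3 is outermost — subtract 3 both sides ⇒ sub: x = -6.

Answer: x ∈ {-6}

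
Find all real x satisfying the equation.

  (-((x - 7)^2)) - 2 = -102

Step 1. [(-((x - 7)^2)) - 2 = -102] peel the -2: add 2 from each side ⇒ sub: -((x - 7)^2) = -100.
Step 2. [-((x - 7)^2) = -100] LHS negated; negate both sides. So neg: (x - 7)^2 = 100.
Step 3. [(x - 7)^2 = 100] √ both sides: 100 ≥ 0 gives two branches. So sqrt: x - 7 = 10 or -10.
Step 4. [x - 7 = 10 or -10] 7 comes off first (add 7) ⇒ sub: x = 17 or -3.

Answer: x ∈ {-3, 17}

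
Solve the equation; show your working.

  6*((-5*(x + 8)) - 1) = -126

Step 1. [6*((-5*(x + 8)) - 1) = -126] LHS = 6·(…); ÷6 both sides, so div: (-5*(x + 8)) - 1 = -21.
Step 2. [(-5*(x + 8)) - 1 = -21] the outer -1 inverts by adding 1, so sub: -5*(x + 8) = -20.
Step 3. [-5*(x + 8) = -20] -5·(inner) — divide through by -5, so div: x + 8 = 4.
Step 4. [x + 8 = 4] subtract 8: x sits inside (… + 8). So sub: x = -4.

Answer: x ∈ {-4}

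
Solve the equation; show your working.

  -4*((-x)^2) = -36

Step 1. [-4*((-x)^2) = -36] LHS = -4·(…); ÷-4 both sides ⇒ div: (-x)^2 = 9.
Step 2. [(-x)^2 = 9] LHS squared, RHS 9 ≥ 0: apply √ (±), so sqrt: -x = 3 or -3.
Step 3. [-x = 3 or -3] flip signs both sides, so neg: x = -3 or 3.

Answer: x ∈ {-3, 3}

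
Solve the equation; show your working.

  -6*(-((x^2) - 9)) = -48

Step 1. [-6*(-((x^2) - 9)) = -48] -6 out front; divide by -6 ⇒ div: -((x^2) - 9) = 8.
Step 2. [-((x^2) - 9) = 8] flip signs both sides, so neg: (x^2) - 9 = -8.
Step 3. [(x^2) - 9 = -8] 9 comes off first (add 9). So sub: x^2 = 1.
Step 4. [x^2 = 1] √ both sides: 1 ≥ 0 gives two branches, so sqrt: x = 1 or -1.

Answer: x ∈ {-1, 1}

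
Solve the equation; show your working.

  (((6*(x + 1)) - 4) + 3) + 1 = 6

Step 1. [(((6*(x + 1)) - 4) + 3) + 1 = 6] the outer +1 inverts by subtracting 1, so sub: ((6*(x + 1)) - 4) + 3 = 5.
Step 2. [((6*(x + 1)) - 4) + 3 = 5] +3 is outermost — subtract 3 both sides. So sub: (6*(x + 1)) - 4 = 2.
Step 3. [(6*(x + 1)) - 4 = 2] 4 comes off first (add 4) ⇒ sub: 6*(x + 1) = 6.
Step 4. [6*(x + 1) = 6] divide by the outer 6 ⇒ div: x + 1 = 1.
Step 5. [x + 1 = 1] 1 comes off first (subtract 1) ⇒ sub: x = 0.

Answer: x ∈ {0}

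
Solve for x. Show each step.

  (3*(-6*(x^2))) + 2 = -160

Step 1. [(3*(-6*(x^2))) + 2 = -160] 2 comes off first (subtract 2). So sub: 3*(-6*(x^2)) = -162.
Step 2. [3*(-6*(x^2)) = -162] 3·(inner) — divide through by 3. So div: -6*(x^2) = -54.
Step 3. [-6*(x^2) = -54] leading coefficient -6: divide by -6, so div: x^2 = 9.
Step 4. [x^2 = 9] LHS squared, RHS 9 ≥ 0: apply √ (±), so sqrt: x = 3 or -3.

Answer: x ∈ {-3, 3}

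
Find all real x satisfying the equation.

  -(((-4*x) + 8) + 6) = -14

Step 1. [-(((-4*x) + 8) + 6) = -14] LHS negated; negate both sides, so neg: ((-4*x) + 8) + 6 = 14.
Step 2. [((-4*x) + 8) + 6 = 14] 6 comes off first (subtract 6), so sub: (-4*x) + 8 = 8.
Step 3. [(-4*x) + 8 = 8] common factor -4 (LHS and 8) — divide through ⇒ factor: x - 2 = -2.
Step 4. [x - 2 = -2] peel the -2: add 2 from each side ⇒ sub: x = 0.

Answer: x ∈ {0}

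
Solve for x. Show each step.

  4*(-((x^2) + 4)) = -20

Step 1. [4*(-((x^2) + 4)) = -20] 4 out front; divide by 4 ⇒ div: -((x^2) + 4) = -5.
Step 2. [-((x^2) + 4) = -5] flip signs both sides, so neg: (x^2) + 4 = 5.
Step 3. [(x^2) + 4 = 5] the outer +4 inverts by subtracting 4 ⇒ sub: x^2 = 1.
Step 4. [x^2 = 1] √ both sides: 1 ≥ 0 gives two branches, so sqrt: x = 1 or -1.

Answer: x ∈ {-1, 1}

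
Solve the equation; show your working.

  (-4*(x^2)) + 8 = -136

Step 1. [(-4*(x^2)) + 8 = -136] +8 is outermost — subtract 8 both sides, so sub: -4*(x^2) = -144.
Step 2. [-4*(x^2) = -144] leading coefficient -4: divide by -4. So div: x^2 = 36.
Step 3. [x^2 = 36] 36 ≥ 0, LHS is (·)² — take ±√ ⇒ sqrt: x = 6 or -6.

Answer: x ∈ {-6, 6}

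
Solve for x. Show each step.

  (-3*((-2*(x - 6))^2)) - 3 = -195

Step 1. [(-3*((-2*(x - 6))^2)) - 3 = -195] add 3: x sits inside (… - 3). So sub: -3*((-2*(x - 6))^2) = -192.
Step 2. [-3*((-2*(x - 6))^2) = -192] leading coefficient -3: divide by -3 ⇒ div: (-2*(x - 6))^2 = 64.
Step 3. [(-2*(x - 6))^2 = 64] LHS squared, RHS 64 ≥ 0: apply √ (±) ⇒ sqrt: -2*(x - 6) = 8 or -8.
Step 4. [-2*(x - 6) = 8 or -8] LHS = -2·(…); ÷-2 both sides. So div: x - 6 = -4 or 4.
Step 5. [x - 6 = -4 or 4] -6 is outermost — add 6 both sides, so sub: x = 2 or 10.

Answer: x ∈ {2, 10}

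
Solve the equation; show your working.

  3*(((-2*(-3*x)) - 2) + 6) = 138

Step 1. [3*(((-2*(-3*x)) - 2) + 6) = 138] divide by the outer 3 ⇒ div: ((-2*(-3*x)) - 2) + 6 = 46.
Step 2. [((-2*(-3*x)) - 2) + 6 = 46] the outer +6 inverts by subtracting 6 ⇒ sub: (-2*(-3*x)) - 2 = 40.
Step 3. [(-2*(-3*x)) - 2 = 40] -2 divides every term; factor it out ⇒ factor: (-3*x) + 1 = -20.
Step 4. [(-3*x) + 1 = -20] 1 comes off first (subtract 1), so sub: -3*x = -21.
Step 5. [-3*x = -21] LHS = -3·(…); ÷-3 both sides ⇒ div: x = 7.

Answer: x ∈ {7}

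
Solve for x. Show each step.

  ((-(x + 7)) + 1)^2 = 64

Step 1. [((-(x + 7)) + 1)^2 = 64] 64 ≥ 0, LHS is (·)² — take ±√. So sqrt: (-(x + 7)) + 1 = 8 or -8.
Step 2. [(-(x + 7)) + 1 = 8 or -8] the outer +1 inverts by subtracting 1 ⇒ sub: -(x + 7) = 7 or -9.
Step 3. [-(x + 7) = 7 or -9] flip signs both sides. So neg: x + 7 = -7 or 9.
Step 4. [x + 7 = -7 or 9] 7 comes off first (subtract 7), so sub: x = -14 or 2.

Answer: x ∈ {-14, 2}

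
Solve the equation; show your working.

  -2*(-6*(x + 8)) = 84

Step 1. [-2*(-6*(x + 8)) = 84] -2 out front; divide by -2 ⇒ div: -6*(x + 8) = -42.
Step 2. [-6*(x + 8) = -42] leading coefficient -6: divide by -6. So div: x + 8 = 7.
Step 3. [x + 8 = 7] subtract 8: x sits inside (… + 8). So sub: x = -1.

Answer: x ∈ {-1}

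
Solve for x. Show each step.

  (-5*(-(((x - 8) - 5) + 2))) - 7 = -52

Step 1. [(-5*(-(((x - 8) - 5) + 2))) - 7 = -52] add 7: x sits inside (… - 7), so sub: -5*(-(((x - 8) - 5) + 2)) = -45.
Step 2. [-5*(-(((x - 8) - 5) + 2)) = -45] leading coefficient -5: divide by -5. So div: -(((x - 8) - 5) + 2) = 9.
Step 3. [-(((x - 8) - 5) + 2) = 9] flip signs both sides, so neg: ((x - 8) - 5) + 2 = -9.
Step 4. [((x - 8) - 5) + 2 = -9] the outer +2 inverts by subtracting 2. So sub: (x - 8) - 5 = -11.
Step 5. [(x - 8) - 5 = -11] add 5: x sits inside (… - 5), so sub: x - 8 = -6.
Step 6. [x - 8 = -6] peel the -8: add 8 from each side ⇒ sub: x = 2.

Answer: x ∈ {2}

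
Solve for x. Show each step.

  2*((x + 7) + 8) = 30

Step 1. [2*((x + 7) + 8) = 30] leading coefficient 2: divide by 2 ⇒ div: (x + 7) + 8 = 15.
Step 2. [(x + 7) + 8 = 15] the outer +8 inverts by subtracting 8, so sub: x + 7 = 7.
Step 3. [x + 7 = 7] the outer +7 inverts by subtracting 7, so sub: x = 0.

Answer: x ∈ {0}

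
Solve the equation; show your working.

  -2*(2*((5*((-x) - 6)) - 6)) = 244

Step 1. [-2*(2*((5*((-x) - 6)) - 6)) = 244] leading coefficient -2: divide by -2. So div: 2*((5*((-x) - 6)) - 6) = -122.
Step 2. [2*((5*((-x) - 6)) - 6) = -122] LHS = 2·(…); ÷2 both sides. So div: (5*((-x) - 6)) - 6 = -61.
Step 3. [(5*((-x) - 6)) - 6 = -61] peel the -6: add 6 from each side. So sub: 5*((-x) - 6) = -55.
Step 4. [5*((-x) - 6) = -55] leading coefficient 5: divide by 5 ⇒ div: (-x) - 6 = -11.
Step 5. [(-x) - 6 = -11] -6 is outermost — add 6 both sides, so sub: -x = -5.
Step 6. [-x = -5] LHS negated; negate both sides, so neg: x = 5.

Answer: x ∈ {5}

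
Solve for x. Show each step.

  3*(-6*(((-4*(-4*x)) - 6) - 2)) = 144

Step 1. [3*(-6*(((-4*(-4*x)) - 6) - 2)) = 144] 3 out front; divide by 3, so div: -6*(((-4*(-4*x)) - 6) - 2) = 48.
Step 2. [-6*(((-4*(-4*x)) - 6) - 2) = 48] -6 out front; divide by -6 ⇒ div: ((-4*(-4*x)) - 6) - 2 = -8.
Step 3. [((-4*(-4*x)) - 6) - 2 = -8] 2 comes off first (add 2). So sub: (-4*(-4*x)) - 6 = -6.
Step 4. [(-4*(-4*x)) - 6 = -6] -6 is outermost — add 6 both sides. So sub: -4*(-4*x) = 0.
Step 5. [-4*(-4*x) = 0] divide by the outer -4 ⇒ div: -4*x = 0.
Step 6. [-4*x = 0] -4 out front; divide by -4. So div: x = 0.

Answer: x ∈ {0}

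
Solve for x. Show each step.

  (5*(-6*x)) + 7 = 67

Step 1. [(5*(-6*x)) + 7 = 67] peel the +7: subtract 7 from each side, so sub: 5*(-6*x) = 60.
Step 2. [5*(-6*x) = 60] LHS = 5·(…); ÷5 both sides ⇒ div: -6*x = 12.
Step 3. [-6*x = 12] LHS = -6·(…); ÷-6 both sides ⇒ div: x = -2.

Answer: x ∈ {-2}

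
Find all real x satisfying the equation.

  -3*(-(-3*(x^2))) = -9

Step 1. [-3*(-(-3*(x^2))) = -9] -3·(inner) — divide through by -3, so div: -(-3*(x^2)) = 3.
Step 2. [-(-3*(x^2)) = 3] flip signs both sides. So neg: -3*(x^2) = -3.
Step 3. [-3*(x^2) = -3] -3 out front; divide by -3, so div: x^2 = 1.
Step 4. [x^2 = 1] √ both sides: 1 ≥ 0 gives two branches ⇒ sqrt: x = 1 or -1.

Answer: x ∈ {-1, 1}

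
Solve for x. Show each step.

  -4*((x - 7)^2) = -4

Step 1. [-4*((x - 7)^2) = -4] -4·(inner) — divide through by -4 ⇒ div: (x - 7)^2 = 1.
Step 2. [(x - 7)^2 = 1] LHS squared, RHS 1 ≥ 0: apply √ (±). So sqrt: x - 7 = 1 or -1.
Step 3. [x - 7 = 1 or -1] peel the -7: add 7 from each side ⇒ sub: x = 8 or 6.

Answer: x ∈ {6, 8}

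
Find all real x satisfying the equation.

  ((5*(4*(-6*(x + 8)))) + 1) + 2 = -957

Step 1. [((5*(4*(-6*(x + 8)))) + 1) + 2 = -957] 2 comes off first (subtract 2), so sub: (5*(4*(-6*(x + 8)))) + 1 = -959.
Step 2. [(5*(4*(-6*(x + 8)))) + 1 = -959] peel the +1: subtract 1 from each side, so sub: 5*(4*(-6*(x + 8))) = -960.
Step 3. [5*(4*(-6*(x + 8))) = -960] 5 out front; divide by 5, so div: 4*(-6*(x + 8)) = -192.
Step 4. [4*(-6*(x + 8)) = -192] LHS = 4·(…); ÷4 both sides. So div: -6*(x + 8) = -48.
Step 5. [-6*(x + 8) = -48] leading coefficient -6: divide by -6. So div: x + 8 = 8.
Step 6. [x + 8 = 8] the outer +8 inverts by subtracting 8 ⇒ sub: x = 0.

Answer: x ∈ {0}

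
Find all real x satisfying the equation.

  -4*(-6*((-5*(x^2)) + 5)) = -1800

Step 1. [-4*(-6*((-5*(x^2)) + 5)) = -1800] -4 out front; divide by -4 ⇒ div: -6*((-5*(x^2)) + 5) = 450.
Step 2. [-6*((-5*(x^2)) + 5) = 450] divide by the outer -6. So div: (-5*(x^2)) + 5 = -75.
Step 3. [(-5*(x^2)) + 5 = -75] +5 is outermost — subtract 5 both sides ⇒ sub: -5*(x^2) = -80.
Step 4. [-5*(x^2) = -80] -5 out front; divide by -5. So div: x^2 = 16.
Step 5. [x^2 = 16] √ both sides: 16 ≥ 0 gives two branches. So sqrt: x = 4 or -4.

Answer: x ∈ {-4, 4}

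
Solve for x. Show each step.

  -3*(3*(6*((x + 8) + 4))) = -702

Step 1. [-3*(3*(6*((x + 8) + 4))) = -702] -3 out front; divide by -3. So div: 3*(6*((x + 8) + 4)) = 234.
Step 2. [3*(6*((x + 8) + 4)) = 234] LHS = 3·(…); ÷3 both sides. So div: 6*((x + 8) + 4) = 78.
Step 3. [6*((x + 8) + 4) = 78] 6 out front; divide by 6 ⇒ div: (x + 8) + 4 = 13.
Step 4. [(x + 8) + 4 = 13] the outer +4 inverts by subtracting 4. So sub: x + 8 = 9.
Step 5. [x + 8 = 9] peel the +8: subtract 8 from each side. So sub: x = 1.

Answer: x ∈ {1}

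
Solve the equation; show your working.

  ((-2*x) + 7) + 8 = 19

Step 1. [((-2*x) + 7) + 8 = 19] subtract 8: x sits inside (… + 8) ⇒ sub: (-2*x) + 7 = 11.
Step 2. [(-2*x) + 7 = 11] +7 is outermost — subtract 7 both sides ⇒ sub: -2*x = 4.
Step 3. [-2*x = 4] -2·(inner) — divide through by -2 ⇒ div: x = -2.

Answer: x ∈ {-2}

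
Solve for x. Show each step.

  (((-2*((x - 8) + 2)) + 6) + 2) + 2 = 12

Step 1. [(((-2*((x - 8) + 2)) + 6) + 2) + 2 = 12] subtract 2: x sits inside (… + 2). So sub: ((-2*((x - 8) + 2)) + 6) + 2 = 10.
Step 2. [((-2*((x - 8) + 2)) + 6) + 2 = 10] the outer +2 inverts by subtracting 2. So sub: (-2*((x - 8) + 2)) + 6 = 8.
Step 3. [(-2*((x - 8) + 2)) + 6 = 8] the outer +6 inverts by subtracting 6. So sub: -2*((x - 8) + 2) = 2.
Step 4. [-2*((x - 8) + 2) = 2] -2·(inner) — divide through by -2 ⇒ div: (x - 8) + 2 = -1.
Step 5. [(x - 8) + 2 = -1] 2 comes off first (subtract 2) ⇒ sub: x - 8 = -3.
Step 6. [x - 8 = -3] peel the -8: add 8 from each side ⇒ sub: x = 5.

Answer: x ∈ {5}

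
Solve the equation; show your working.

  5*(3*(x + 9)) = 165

Step 1. [5*(3*(x + 9)) = 165] 5·(inner) — divide through by 5 ⇒ div: 3*(x + 9) = 33.
Step 2. [3*(x + 9) = 33] leading coefficient 3: divide by 3, so div: x + 9 = 11.
Step 3. [x + 9 = 11] peel the +9: subtract 9 from each side, so sub: x = 2.

Answer: x ∈ {2}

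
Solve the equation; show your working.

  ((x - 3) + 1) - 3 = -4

Step 1. [((x - 3) + 1) - 3 = -4] 3 comes off first (add 3) ⇒ sub: (x - 3) + 1 = -1.
Step 2. [(x - 3) + 1 = -1] 1 comes off first (subtract 1). So sub: x - 3 = -2.
Step 3. [x - 3 = -2] the outer -3 inverts by adding 3. So sub: x = 1.

Answer: x ∈ {1}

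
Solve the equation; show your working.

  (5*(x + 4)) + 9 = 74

Step 1. [(5*(x + 4)) + 9 = 74] the outer +9 inverts by subtracting 9, so sub: 5*(x + 4) = 65.
Step 2. [5*(x + 4) = 65] leading coefficient 5: divide by 5. So div: x + 4 = 13.
Step 3. [x + 4 = 13] +4 is outermost — subtract 4 both sides ⇒ sub: x = 9.

Answer: x ∈ {9}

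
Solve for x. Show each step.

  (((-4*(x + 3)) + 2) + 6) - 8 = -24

Step 1. [(((-4*(x + 3)) + 2) + 6) - 8 = -24] add 8: x sits inside (… - 8), so sub: ((-4*(x + 3)) + 2) + 6 = -16.
Step 2. [((-4*(x + 3)) + 2) + 6 = -16] +6 is outermost — subtract 6 both sides. So sub: (-4*(x + 3)) + 2 = -22.
Step 3. [(-4*(x + 3)) + 2 = -22] 2 comes off first (subtract 2) ⇒ sub: -4*(x + 3) = -24.
Step 4. [-4*(x + 3) = -24] leading coefficient -4: divide by -4. So div: x + 3 = 6.
Step 5. [x + 3 = 6] +3 is outermost — subtract 3 both sides. So sub: x = 3.

Answer: x ∈ {3}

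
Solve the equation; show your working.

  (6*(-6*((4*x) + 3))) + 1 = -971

Step 1. [(6*(-6*((4*x) + 3))) + 1 = -971] the outer +1 inverts by subtracting 1. So sub: 6*(-6*((4*x) + 3)) = -972.
Step 2. [6*(-6*((4*x) + 3)) = -972] leading coefficient 6: divide by 6, so div: -6*((4*x) + 3) = -162.
Step 3. [-6*((4*x) + 3) = -162] LHS = -6·(…); ÷-6 both sides ⇒ div: (4*x) + 3 = 27.
Step 4. [(4*x) + 3 = 27] subtract 3: x sits inside (… + 3). So sub: 4*x = 24.
Step 5. [4*x = 24] leading coefficient 4: divide by 4 ⇒ div: x = 6.

Answer: x ∈ {6}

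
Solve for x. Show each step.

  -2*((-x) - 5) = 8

Step 1. [-2*((-x) - 5) = 8] -2 out front; divide by -2, so div: (-x) - 5 = -4.
Step 2. [(-x) - 5 = -4] -5 is outermost — add 5 both sides ⇒ sub: -x = 1.
Step 3. [-x = 1] flip signs both sides, so neg: x = -1.

Answer: x ∈ {-1}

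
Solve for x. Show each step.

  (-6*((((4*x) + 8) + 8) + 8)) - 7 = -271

Step 1. [(-6*((((4*x) + 8) + 8) + 8)) - 7 = -271] -7 is outermost — add 7 both sides ⇒ sub: -6*((((4*x) + 8) + 8) + 8) = -264.
Step 2. [-6*((((4*x) + 8) + 8) + 8) = -264] -6 out front; divide by -6, so div: (((4*x) + 8) + 8) + 8 = 44.
Step 3. [(((4*x) + 8) + 8) + 8 = 44] +8 is outermost — subtract 8 both sides. So sub: ((4*x) + 8) + 8 = 36.
Step 4. [((4*x) + 8) + 8 = 36] peel the +8: subtract 8 from each side ⇒ sub: (4*x) + 8 = 28.
Step 5. [(4*x) + 8 = 28] common factor 4 (LHS and 28) — divide through, so factor: x + 2 = 7.
Step 6. [x + 2 = 7] the outer +2 inverts by subtracting 2 ⇒ sub: x = 5.

Answer: x ∈ {5}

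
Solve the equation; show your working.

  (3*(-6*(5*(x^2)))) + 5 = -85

Step 1. [(3*(-6*(5*(x^2)))) + 5 = -85] the outer +5 inverts by subtracting 5. So sub: 3*(-6*(5*(x^2))) = -90.
Step 2. [3*(-6*(5*(x^2))) = -90] leading coefficient 3: divide by 3 ⇒ div: -6*(5*(x^2)) = -30.
Step 3. [-6*(5*(x^2)) = -30] divide by the outer -6. So div: 5*(x^2) = 5.
Step 4. [5*(x^2) = 5] LHS = 5·(…); ÷5 both sides, so div: x^2 = 1.
Step 5. [x^2 = 1] √ both sides: 1 ≥ 0 gives two branches, so sqrt: x = 1 or -1.

Answer: x ∈ {-1, 1}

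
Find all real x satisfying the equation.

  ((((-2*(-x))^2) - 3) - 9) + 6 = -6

Step 1. [((((-2*(-x))^2) - 3) - 9) + 6 = -6] 6 comes off first (subtract 6) ⇒ sub: (((-2*(-x))^2) - 3) - 9 = -12.
Step 2. [(((-2*(-x))^2) - 3) - 9 = -12] 9 comes off first (add 9). So sub: ((-2*(-x))^2) - 3 = -3.
Step 3. [((-2*(-x))^2) - 3 = -3] peel the -3: add 3 from each side ⇒ sub: (-2*(-x))^2 = 0.
Step 4. [(-2*(-x))^2 = 0] √ both sides: 0 ≥ 0 gives two branches ⇒ sqrt: -2*(-x) = 0.
Step 5. [-2*(-x) = 0] LHS = -2·(…); ÷-2 both sides ⇒ div: -x = 0.
Step 6. [-x = 0] leading − — multiply by −1. So neg: x = 0.

Answer: x ∈ {0}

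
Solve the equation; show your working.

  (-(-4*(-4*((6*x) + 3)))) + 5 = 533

Step 1. [(-(-4*(-4*((6*x) + 3)))) + 5 = 533] subtract 5: x sits inside (… + 5), so sub: -(-4*(-4*((6*x) + 3))) = 528.
Step 2. [-(-4*(-4*((6*x) + 3))) = 528] leading − — multiply by −1 ⇒ neg: -4*(-4*((6*x) + 3)) = -528.
Step 3. [-4*(-4*((6*x) + 3)) = -528] leading coefficient -4: divide by -4. So div: -4*((6*x) + 3) = 132.
Step 4. [-4*((6*x) + 3) = 132] divide by the outer -4, so div: (6*x) + 3 = -33.
Step 5. [(6*x) + 3 = -33] the outer +3 inverts by subtracting 3. So sub: 6*x = -36.
Step 6. [6*x = -36] leading coefficient 6: divide by 6, so div: x = -6.

Answer: x ∈ {-6}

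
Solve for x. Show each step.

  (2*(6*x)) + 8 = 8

Step 1. [(2*(6*x)) + 8 = 8] peel the +8: subtract 8 from each side. So sub: 2*(6*x) = 0.
Step 2. [2*(6*x) = 0] divide by the outer 2, so div: 6*x = 0.
Step 3. [6*x = 0] divide by the outer 6. So div: x = 0.

Answer: x ∈ {0}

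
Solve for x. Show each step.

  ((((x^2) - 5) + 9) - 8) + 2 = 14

Step 1. [((((x^2) - 5) + 9) - 8) + 2 = 14] peel the +2: subtract 2 from each side ⇒ sub: (((x^2) - 5) + 9) - 8 = 12.
Step 2. [(((x^2) - 5) + 9) - 8 = 12] 8 comes off first (add 8) ⇒ sub: ((x^2) - 5) + 9 = 20.
Step 3. [((x^2) - 5) + 9 = 20] peel the +9: subtract 9 from each side. So sub: (x^2) - 5 = 11.
Step 4. [(x^2) - 5 = 11] the outer -5 inverts by adding 5, so sub: x^2 = 16.
Step 5. [x^2 = 16] √ both sides: 16 ≥ 0 gives two branches. So sqrt: x = 4 or -4.

Answer: x ∈ {-4, 4}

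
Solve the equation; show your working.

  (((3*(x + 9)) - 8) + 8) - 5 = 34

Step 1. [(((3*(x + 9)) - 8) + 8) - 5 = 34] 5 comes off first (add 5) ⇒ sub: ((3*(x + 9)) - 8) + 8 = 39.
Step 2. [((3*(x + 9)) - 8) + 8 = 39] the outer +8 inverts by subtracting 8 ⇒ sub: (3*(x + 9)) - 8 = 31.
Step 3. [(3*(x + 9)) - 8 = 31] 8 comes off first (add 8), so sub: 3*(x + 9) = 39.
Step 4. [3*(x + 9) = 39] LHS = 3·(…); ÷3 both sides, so div: x + 9 = 13.
Step 5. [x + 9 = 13] peel the +9: subtract 9 from each side. So sub: x = 4.

Answer: x ∈ {4}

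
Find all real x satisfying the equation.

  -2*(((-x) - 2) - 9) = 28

Step 1. [-2*(((-x) - 2) - 9) = 28] -2·(inner) — divide through by -2. So div: ((-x) - 2) - 9 = -14.
Step 2. [((-x) - 2) - 9 = -14] -9 is outermost — add 9 both sides, so sub: (-x) - 2 = -5.
Step 3. [(-x) - 2 = -5] add 2: x sits inside (… - 2), so sub: -x = -3.
Step 4. [-x = -3] leading − — multiply by −1. So neg: x = 3.

Answer: x ∈ {3}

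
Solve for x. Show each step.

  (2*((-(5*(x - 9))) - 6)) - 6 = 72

Step 1. [(2*((-(5*(x - 9))) - 6)) - 6 = 72] the outer -6 inverts by adding 6 ⇒ sub: 2*((-(5*(x - 9))) - 6) = 78.
Step 2. [2*((-(5*(x - 9))) - 6) = 78] divide by the outer 2 ⇒ div: (-(5*(x - 9))) - 6 = 39.
Step 3. [(-(5*(x - 9))) - 6 = 39] add 6: x sits inside (… - 6) ⇒ sub: -(5*(x - 9)) = 45.
Step 4. [-(5*(x - 9)) = 45] leading − — multiply by −1, so neg: 5*(x - 9) = -45.
Step 5. [5*(x - 9) = -45] 5·(inner) — divide through by 5. So div: x - 9 = -9.
Step 6. [x - 9 = -9] the outer -9 inverts by adding 9, so sub: x = 0.

Answer: x ∈ {0}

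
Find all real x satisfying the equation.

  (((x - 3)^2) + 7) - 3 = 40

Step 1. [(((x - 3)^2) + 7) - 3 = 40] -3 is outermost — add 3 both sides, so sub: ((x - 3)^2) + 7 = 43.
Step 2. [((x - 3)^2) + 7 = 43] 7 comes off first (subtract 7) ⇒ sub: (x - 3)^2 = 36.
Step 3. [(x - 3)^2 = 36] 36 ≥ 0, LHS is (·)² — take ±√ ⇒ sqrt: x - 3 = 6 or -6.
Step 4. [x - 3 = 6 or -6] add 3: x sits inside (… - 3), so sub: x = 9 or -3.

Answer: x ∈ {-3, 9}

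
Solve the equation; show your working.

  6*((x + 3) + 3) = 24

Step 1. [6*((x + 3) + 3) = 24] leading coefficient 6: divide by 6. So div: (x + 3) + 3 = 4.
Step 2. [(x + 3) + 3 = 4] 3 comes off first (subtract 3), so sub: x + 3 = 1.
Step 3. [x + 3 = 1] subtract 3: x sits inside (… + 3). So sub: x = -2.

Answer: x ∈ {-2}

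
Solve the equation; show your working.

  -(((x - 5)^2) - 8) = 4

Step 1. [-(((x - 5)^2) - 8) = 4] flip signs both sides. So neg: ((x - 5)^2) - 8 = -4.
Step 2. [((x - 5)^2) - 8 = -4] the outer -8 inverts by adding 8 ⇒ sub: (x - 5)^2 = 4.
Step 3. [(x - 5)^2 = 4] √ both sides: 4 ≥ 0 gives two branches ⇒ sqrt: x - 5 = 2 or -2.
Step 4. [x - 5 = 2 or -2] the outer -5 inverts by adding 5 ⇒ sub: x = 7 or 3.

Answer: x ∈ {3, 7}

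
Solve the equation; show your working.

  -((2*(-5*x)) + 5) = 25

Step 1. [-((2*(-5*x)) + 5) = 25] leading − — multiply by −1 ⇒ neg: (2*(-5*x)) + 5 = -25.
Step 2. [(2*(-5*x)) + 5 = -25] 5 comes off first (subtract 5). So sub: 2*(-5*x) = -30.
Step 3. [2*(-5*x) = -30] 2·(inner) — divide through by 2 ⇒ div: -5*x = -15.
Step 4. [-5*x = -15] LHS = -5·(…); ÷-5 both sides. So div: x = 3.

Answer: x ∈ {3}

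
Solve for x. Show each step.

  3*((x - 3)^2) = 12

Step 1. [3*((x - 3)^2) = 12] divide by the outer 3, so div: (x - 3)^2 = 4.
Step 2. [(x - 3)^2 = 4] LHS squared, RHS 4 ≥ 0: apply √ (±) ⇒ sqrt: x - 3 = 2 or -2.
Step 3. [x - 3 = 2 or -2] peel the -3: add 3 from each side, so sub: x = 5 or 1.

Answer: x ∈ {1, 5}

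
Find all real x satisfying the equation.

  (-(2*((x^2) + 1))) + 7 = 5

Step 1. [(-(2*((x^2) + 1))) + 7 = 5] +7 is outermost — subtract 7 both sides. So sub: -(2*((x^2) + 1)) = -2.
Step 2. [-(2*((x^2) + 1)) = -2] LHS negated; negate both sides. So neg: 2*((x^2) + 1) = 2.
Step 3. [2*((x^2) + 1) = 2] leading coefficient 2: divide by 2, so div: (x^2) + 1 = 1.
Step 4. [(x^2) + 1 = 1] +1 is outermost — subtract 1 both sides, so sub: x^2 = 0.
Step 5. [x^2 = 0] LHS squared, RHS 0 ≥ 0: apply √ (±) ⇒ sqrt: x = 0.

Answer: x ∈ {0}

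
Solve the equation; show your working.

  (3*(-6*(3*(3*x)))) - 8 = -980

Step 1. [(3*(-6*(3*(3*x)))) - 8 = -980] add 8: x sits inside (… - 8), so sub: 3*(-6*(3*(3*x))) = -972.
Step 2. [3*(-6*(3*(3*x))) = -972] leading coefficient 3: divide by 3. So div: -6*(3*(3*x)) = -324.
Step 3. [-6*(3*(3*x)) = -324] LHS = -6·(…); ÷-6 both sides ⇒ div: 3*(3*x) = 54.
Step 4. [3*(3*x) = 54] leading coefficient 3: divide by 3 ⇒ div: 3*x = 18.
Step 5. [3*x = 18] LHS = 3·(…); ÷3 both sides, so div: x = 6.

Answer: x ∈ {6}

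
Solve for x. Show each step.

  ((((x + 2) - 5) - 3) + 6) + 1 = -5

Step 1. [((((x + 2) - 5) - 3) + 6) + 1 = -5] the outer +1 inverts by subtracting 1. So sub: (((x + 2) - 5) - 3) + 6 = -6.
Step 2. [(((x + 2) - 5) - 3) + 6 = -6] subtract 6: x sits inside (… + 6), so sub: ((x + 2) - 5) - 3 = -12.
Step 3. [((x + 2) - 5) - 3 = -12] add 3: x sits inside (… - 3), so sub: (x + 2) - 5 = -9.
Step 4. [(x + 2) - 5 = -9] peel the -5: add 5 from each side ⇒ sub: x + 2 = -4.
Step 5. [x + 2 = -4] the outer +2 inverts by subtracting 2. So sub: x = -6.

Answer: x ∈ {-6}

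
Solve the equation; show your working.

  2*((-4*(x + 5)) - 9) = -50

Step 1. [2*((-4*(x + 5)) - 9) = -50] leading coefficient 2: divide by 2. So div: (-4*(x + 5)) - 9 = -25.
Step 2. [(-4*(x + 5)) - 9 = -25] -9 is outermost — add 9 both sides ⇒ sub: -4*(x + 5) = -16.
Step 3. [-4*(x + 5) = -16] leading coefficient -4: divide by -4 ⇒ div: x + 5 = 4.
Step 4. [x + 5 = 4] the outer +5 inverts by subtracting 5, so sub: x = -1.

Answer: x ∈ {-1}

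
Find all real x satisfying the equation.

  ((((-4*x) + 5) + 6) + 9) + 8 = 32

Step 1. [((((-4*x) + 5) + 6) + 9) + 8 = 32] the outer +8 inverts by subtracting 8 ⇒ sub: (((-4*x) + 5) + 6) + 9 = 24.
Step 2. [(((-4*x) + 5) + 6) + 9 = 24] the outer +9 inverts by subtracting 9, so sub: ((-4*x) + 5) + 6 = 15.
Step 3. [((-4*x) + 5) + 6 = 15] subtract 6: x sits inside (… + 6), so sub: (-4*x) + 5 = 9.
Step 4. [(-4*x) + 5 = 9] the outer +5 inverts by subtracting 5, so sub: -4*x = 4.
Step 5. [-4*x = 4] divide by the outer -4 ⇒ div: x = -1.

Answer: x ∈ {-1}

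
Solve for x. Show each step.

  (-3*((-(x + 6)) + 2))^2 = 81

Step 1. [(-3*((-(x + 6)) + 2))^2 = 81] LHS squared, RHS 81 ≥ 0: apply √ (±). So sqrt: -3*((-(x + 6)) + 2) = 9 or -9.
Step 2. [-3*((-(x + 6)) + 2) = 9 or -9] LHS = -3·(…); ÷-3 both sides, so div: (-(x + 6)) + 2 = -3 or 3.
Step 3. [(-(x + 6)) + 2 = -3 or 3] peel the +2: subtract 2 from each side ⇒ sub: -(x + 6) = -5 or 1.
Step 4. [-(x + 6) = -5 or 1] LHS negated; negate both sides ⇒ neg: x + 6 = 5 or -1.
Step 5. [x + 6 = 5 or -1] subtract 6: x sits inside (… + 6) ⇒ sub: x = -1 or -7.

Answer: x ∈ {-7, -1}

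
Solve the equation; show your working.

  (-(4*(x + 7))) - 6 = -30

Step 1. [(-(4*(x + 7))) - 6 = -30] 6 comes off first (add 6), so sub: -(4*(x + 7)) = -24.
Step 2. [-(4*(x + 7)) = -24] LHS negated; negate both sides, so neg: 4*(x + 7) = 24.
Step 3. [4*(x + 7) = 24] leading coefficient 4: divide by 4 ⇒ div: x + 7 = 6.
Step 4. [x + 7 = 6] peel the +7: subtract 7 from each side ⇒ sub: x = -1.

Answer: x ∈ {-1}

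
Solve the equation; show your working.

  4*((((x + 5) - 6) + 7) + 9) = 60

Step 1. [4*((((x + 5) - 6) + 7) + 9) = 60] 4·(inner) — divide through by 4. So div: (((x + 5) - 6) + 7) + 9 = 15.
Step 2. [(((x + 5) - 6) + 7) + 9 = 15] subtract 9: x sits inside (… + 9). So sub: ((x + 5) - 6) + 7 = 6.
Step 3. [((x + 5) - 6) + 7 = 6] subtract 7: x sits inside (… + 7). So sub: (x + 5) - 6 = -1.
Step 4. [(x + 5) - 6 = -1] 6 comes off first (add 6), so sub: x + 5 = 5.
Step 5. [x + 5 = 5] 5 comes off first (subtract 5). So sub: x = 0.

Answer: x ∈ {0}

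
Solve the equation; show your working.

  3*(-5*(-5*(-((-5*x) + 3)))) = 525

Step 1. [3*(-5*(-5*(-((-5*x) + 3)))) = 525] LHS = 3·(…); ÷3 both sides. So div: -5*(-5*(-((-5*x) + 3))) = 175.
Step 2. [-5*(-5*(-((-5*x) + 3))) = 175] LHS = -5·(…); ÷-5 both sides ⇒ div: -5*(-((-5*x) + 3)) = -35.
Step 3. [-5*(-((-5*x) + 3)) = -35] -5·(inner) — divide through by -5, so div: -((-5*x) + 3) = 7.
Step 4. [-((-5*x) + 3) = 7] flip signs both sides, so neg: (-5*x) + 3 = -7.
Step 5. [(-5*x) + 3 = -7] +3 is outermost — subtract 3 both sides. So sub: -5*x = -10.
Step 6. [-5*x = -10] -5 out front; divide by -5 ⇒ div: x = 2.

Answer: x ∈ {2}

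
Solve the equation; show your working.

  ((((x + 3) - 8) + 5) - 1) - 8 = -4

Step 1. [((((x + 3) - 8) + 5) - 1) - 8 = -4] peel the -8: add 8 from each side. So sub: (((x + 3) - 8) + 5) - 1 = 4.
Step 2. [(((x + 3) - 8) + 5) - 1 = 4] add 1: x sits inside (… - 1), so sub: ((x + 3) - 8) + 5 = 5.
Step 3. [((x + 3) - 8) + 5 = 5] the outer +5 inverts by subtracting 5. So sub: (x + 3) - 8 = 0.
Step 4. [(x + 3) - 8 = 0] add 8: x sits inside (… - 8), so sub: x + 3 = 8.
Step 5. [x + 3 = 8] 3 comes off first (subtract 3), so sub: x = 5.

Answer: x ∈ {5}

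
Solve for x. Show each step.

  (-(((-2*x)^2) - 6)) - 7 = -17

Step 1. [(-(((-2*x)^2) - 6)) - 7 = -17] -7 is outermost — add 7 both sides ⇒ sub: -(((-2*x)^2) - 6) = -10.
Step 2. [-(((-2*x)^2) - 6) = -10] leading − — multiply by −1. So neg: ((-2*x)^2) - 6 = 10.
Step 3. [((-2*x)^2) - 6 = 10] add 6: x sits inside (… - 6). So sub: (-2*x)^2 = 16.
Step 4. [(-2*x)^2 = 16] LHS squared, RHS 16 ≥ 0: apply √ (±) ⇒ sqrt: -2*x = 4 or -4.
Step 5. [-2*x = 4 or -4] leading coefficient -2: divide by -2 ⇒ div: x = -2 or 2.

Answer: x ∈ {-2, 2}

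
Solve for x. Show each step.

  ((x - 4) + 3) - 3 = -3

Step 1. [((x - 4) + 3) - 3 = -3] the outer -3 inverts by adding 3 ⇒ sub: (x - 4) + 3 = 0.
Step 2. [(x - 4) + 3 = 0] peel the +3: subtract 3 from each side ⇒ sub: x - 4 = -3.
Step 3. [x - 4 = -3] add 4: x sits inside (… - 4), so sub: x = 1.

Answer: x ∈ {1}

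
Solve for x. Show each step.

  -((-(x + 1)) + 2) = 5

Step 1. [-((-(x + 1)) + 2) = 5] leading − — multiply by −1, so neg: (-(x + 1)) + 2 = -5.
Step 2. [(-(x + 1)) + 2 = -5] the outer +2 inverts by subtracting 2, so sub: -(x + 1) = -7.
Step 3. [-(x + 1) = -7] LHS negated; negate both sides, so neg: x + 1 = 7.
Step 4. [x + 1 = 7] +1 is outermost — subtract 1 both sides, so sub: x = 6.

Answer: x ∈ {6}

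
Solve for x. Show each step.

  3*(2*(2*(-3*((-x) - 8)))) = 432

Step 1. [3*(2*(2*(-3*((-x) - 8)))) = 432] LHS = 3·(…); ÷3 both sides, so div: 2*(2*(-3*((-x) - 8))) = 144.
Step 2. [2*(2*(-3*((-x) - 8))) = 144] divide by the outer 2 ⇒ div: 2*(-3*((-x) - 8)) = 72.
Step 3. [2*(-3*((-x) - 8)) = 72] LHS = 2·(…); ÷2 both sides ⇒ div: -3*((-x) - 8) = 36.
Step 4. [-3*((-x) - 8) = 36] -3 out front; divide by -3 ⇒ div: (-x) - 8 = -12.
Step 5. [(-x) - 8 = -12] peel the -8: add 8 from each side. So sub: -x = -4.
Step 6. [-x = -4] flip signs both sides. So neg: x = 4.

Answer: x ∈ {4}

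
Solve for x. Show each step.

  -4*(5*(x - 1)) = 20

Step 1. [-4*(5*(x - 1)) = 20] divide by the outer -4 ⇒ div: 5*(x - 1) = -5.
Step 2. [5*(x - 1) = -5] leading coefficient 5: divide by 5, so div: x - 1 = -1.
Step 3. [x - 1 = -1] the outer -1 inverts by adding 1. So sub: x = 0.

Answer: x ∈ {0}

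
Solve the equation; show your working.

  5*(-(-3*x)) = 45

Step 1. [5*(-(-3*x)) = 45] divide by the outer 5, so div: -(-3*x) = 9.
Step 2. [-(-3*x) = 9] leading − — multiply by −1. So neg: -3*x = -9.
Step 3. [-3*x = -9] divide by the outer -3. So div: x = 3.

Answer: x ∈ {3}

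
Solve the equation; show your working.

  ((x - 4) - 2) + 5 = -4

Step 1. [((x - 4) - 2) + 5 = -4] the outer +5 inverts by subtracting 5, so sub: (x - 4) - 2 = -9.
Step 2. [(x - 4) - 2 = -9] add 2: x sits inside (… - 2). So sub: x - 4 = -7.
Step 3. [x - 4 = -7] add 4: x sits inside (… - 4), so sub: x = -3.

Answer: x ∈ {-3}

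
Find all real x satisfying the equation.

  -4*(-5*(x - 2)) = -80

Step 1. [-4*(-5*(x - 2)) = -80] LHS = -4·(…); ÷-4 both sides ⇒ div: -5*(x - 2) = 20.
Step 2. [-5*(x - 2) = 20] LHS = -5·(…); ÷-5 both sides, so div: x - 2 = -4.
Step 3. [x - 2 = -4] -2 is outermost — add 2 both sides. So sub: x = -2.

Answer: x ∈ {-2}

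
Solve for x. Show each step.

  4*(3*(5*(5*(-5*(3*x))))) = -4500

Step 1. [4*(3*(5*(5*(-5*(3*x))))) = -4500] 4 out front; divide by 4. So div: 3*(5*(5*(-5*(3*x)))) = -1125.
Step 2. [3*(5*(5*(-5*(3*x)))) = -1125] divide by the outer 3, so div: 5*(5*(-5*(3*x))) = -375.
Step 3. [5*(5*(-5*(3*x))) = -375] 5·(inner) — divide through by 5 ⇒ div: 5*(-5*(3*x)) = -75.
Step 4. [5*(-5*(3*x)) = -75] divide by the outer 5. So div: -5*(3*x) = -15.
Step 5. [-5*(3*x) = -15] -5 out front; divide by -5, so div: 3*x = 3.
Step 6. [3*x = 3] leading coefficient 3: divide by 3, so div: x = 1.

Answer: x ∈ {1}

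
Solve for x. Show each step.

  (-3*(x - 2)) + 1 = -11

Step 1. [(-3*(x - 2)) + 1 = -11] 1 comes off first (subtract 1), so sub: -3*(x - 2) = -12.
Step 2. [-3*(x - 2) = -12] leading coefficient -3: divide by -3. So div: x - 2 = 4.
Step 3. [x - 2 = 4] -2 is outermost — add 2 both sides, so sub: x = 6.

Answer: x ∈ {6}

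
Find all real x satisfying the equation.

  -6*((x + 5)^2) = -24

Step 1. [-6*((x + 5)^2) = -24] divide by the outer -6. So div: (x + 5)^2 = 4.
Step 2. [(x + 5)^2 = 4] √ both sides: 4 ≥ 0 gives two branches, so sqrt: x + 5 = 2 or -2.
Step 3. [x + 5 = 2 or -2] peel the +5: subtract 5 from each side ⇒ sub: x = -3 or -7.

Answer: x ∈ {-7, -3}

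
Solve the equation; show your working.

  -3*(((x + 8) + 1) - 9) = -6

Step 1. [-3*(((x + 8) + 1) - 9) = -6] LHS = -3·(…); ÷-3 both sides. So div: ((x + 8) + 1) - 9 = 2.
Step 2. [((x + 8) + 1) - 9 = 2] peel the -9: add 9 from each side. So sub: (x + 8) + 1 = 11.
Step 3. [(x + 8) + 1 = 11] peel the +1: subtract 1 from each side ⇒ sub: x + 8 = 10.
Step 4. [x + 8 = 10] subtract 8: x sits inside (… + 8). So sub: x = 2.

Answer: x ∈ {2}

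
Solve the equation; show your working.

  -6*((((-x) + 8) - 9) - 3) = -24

Step 1. [-6*((((-x) + 8) - 9) - 3) = -24] divide by the outer -6, so div: (((-x) + 8) - 9) - 3 = 4.
Step 2. [(((-x) + 8) - 9) - 3 = 4] 3 comes off first (add 3), so sub: ((-x) + 8) - 9 = 7.
Step 3. [((-x) + 8) - 9 = 7] 9 comes off first (add 9). So sub: (-x) + 8 = 16.
Step 4. [(-x) + 8 = 16] peel the +8: subtract 8 from each side ⇒ sub: -x = 8.
Step 5. [-x = 8] leading − — multiply by −1. So neg: x = -8.

Answer: x ∈ {-8}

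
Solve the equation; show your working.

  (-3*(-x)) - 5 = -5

Step 1. [(-3*(-x)) - 5 = -5] add 5: x sits inside (… - 5) ⇒ sub: -3*(-x) = 0.
Step 2. [-3*(-x) = 0] -3·(inner) — divide through by -3, so div: -x = 0.
Step 3. [-x = 0] leading − — multiply by −1 ⇒ neg: x = 0.

Answer: x ∈ {0}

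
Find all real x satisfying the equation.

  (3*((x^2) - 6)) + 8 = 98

Step 1. [(3*((x^2) - 6)) + 8 = 98] subtract 8: x sits inside (… + 8), so sub: 3*((x^2) - 6) = 90.
Step 2. [3*((x^2) - 6) = 90] divide by the outer 3. So div: (x^2) - 6 = 30.
Step 3. [(x^2) - 6 = 30] the outer -6 inverts by adding 6, so sub: x^2 = 36.
Step 4. [x^2 = 36] 36 ≥ 0, LHS is (·)² — take ±√, so sqrt: x = 6 or -6.

Answer: x ∈ {-6, 6}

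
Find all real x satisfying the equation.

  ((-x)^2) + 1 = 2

Step 1. [((-x)^2) + 1 = 2] peel the +1: subtract 1 from each side, so sub: (-x)^2 = 1.
Step 2. [(-x)^2 = 1] LHS squared, RHS 1 ≥ 0: apply √ (±) ⇒ sqrt: -x = 1 or -1.
Step 3. [-x = 1 or -1] flip signs both sides, so neg: x = -1 or 1.

Answer: x ∈ {-1, 1}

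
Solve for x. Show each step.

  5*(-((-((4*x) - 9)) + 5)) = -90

Step 1. [5*(-((-((4*x) - 9)) + 5)) = -90] 5·(inner) — divide through by 5, so div: -((-((4*x) - 9)) + 5) = -18.
Step 2. [-((-((4*x) - 9)) + 5) = -18] LHS negated; negate both sides ⇒ neg: (-((4*x) - 9)) + 5 = 18.
Step 3. [(-((4*x) - 9)) + 5 = 18] +5 is outermost — subtract 5 both sides ⇒ sub: -((4*x) - 9) = 13.
Step 4. [-((4*x) - 9) = 13] LHS negated; negate both sides. So neg: (4*x) - 9 = -13.
Step 5. [(4*x) - 9 = -13] 9 comes off first (add 9) ⇒ sub: 4*x = -4.
Step 6. [4*x = -4] LHS = 4·(…); ÷4 both sides, so div: x = -1.

Answer: x ∈ {-1}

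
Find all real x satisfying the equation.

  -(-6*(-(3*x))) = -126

Step 1. [-(-6*(-(3*x))) = -126] leading − — multiply by −1. So neg: -6*(-(3*x)) = 126.
Step 2. [-6*(-(3*x)) = 126] -6 out front; divide by -6 ⇒ div: -(3*x) = -21.
Step 3. [-(3*x) = -21] flip signs both sides. So neg: 3*x = 21.
Step 4. [3*x = 21] 3 out front; divide by 3, so div: x = 7.

Answer: x ∈ {7}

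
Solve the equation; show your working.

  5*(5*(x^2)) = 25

Step 1. [5*(5*(x^2)) = 25] LHS = 5·(…); ÷5 both sides ⇒ div: 5*(x^2) = 5.
Step 2. [5*(x^2) = 5] LHS = 5·(…); ÷5 both sides. So div: x^2 = 1.
Step 3. [x^2 = 1] √ both sides: 1 ≥ 0 gives two branches ⇒ sqrt: x = 1 or -1.

Answer: x ∈ {-1, 1}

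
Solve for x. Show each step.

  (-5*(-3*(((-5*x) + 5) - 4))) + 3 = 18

Step 1. [(-5*(-3*(((-5*x) + 5) - 4))) + 3 = 18] subtract 3: x sits inside (… + 3), so sub: -5*(-3*(((-5*x) + 5) - 4)) = 15.
Step 2. [-5*(-3*(((-5*x) + 5) - 4)) = 15] leading coefficient -5: divide by -5 ⇒ div: -3*(((-5*x) + 5) - 4) = -3.
Step 3. [-3*(((-5*x) + 5) - 4) = -3] divide by the outer -3. So div: ((-5*x) + 5) - 4 = 1.
Step 4. [((-5*x) + 5) - 4 = 1] the outer -4 inverts by adding 4 ⇒ sub: (-5*x) + 5 = 5.
Step 5. [(-5*x) + 5 = 5] subtract 5: x sits inside (… + 5) ⇒ sub: -5*x = 0.
Step 6. [-5*x = 0] leading coefficient -5: divide by -5, so div: x = 0.

Answer: x ∈ {0}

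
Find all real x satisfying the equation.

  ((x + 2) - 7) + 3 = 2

Step 1. [((x + 2) - 7) + 3 = 2] peel the +3: subtract 3 from each side, so sub: (x + 2) - 7 = -1.
Step 2. [(x + 2) - 7 = -1] the outer -7 inverts by adding 7. So sub: x + 2 = 6.
Step 3. [x + 2 = 6] 2 comes off first (subtract 2) ⇒ sub: x = 4.

Answer: x ∈ {4}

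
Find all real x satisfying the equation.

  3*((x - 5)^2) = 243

Step 1. [3*((x - 5)^2) = 243] divide by the outer 3, so div: (x - 5)^2 = 81.
Step 2. [(x - 5)^2 = 81] 81 ≥ 0, LHS is (·)² — take ±√ ⇒ sqrt: x - 5 = 9 or -9.
Step 3. [x - 5 = 9 or -9] -5 is outermost — add 5 both sides, so sub: x = 14 or -4.

Answer: x ∈ {-4, 14}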